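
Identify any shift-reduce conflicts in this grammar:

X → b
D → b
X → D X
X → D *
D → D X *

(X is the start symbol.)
A shift-reduce conflict occurs when an LR(0) state has both:
  - a complete (reduce) item [A → α .] (dot at the end), and
  - a shift item [B → β . c γ] (dot before a terminal).

Augment with X' → X and build the canonical LR(0) collection (I0 = CLOSURE({[X' → . X]}), then GOTO on every symbol after a dot until no new states appear). It has 7 states:
  I0: { [D → . D X *], [D → . b], [X → . D *], [X → . D X], [X → . b], [X' → . X] }  — shift
  I1: { [D → . D X *], [D → . b], [D → D . X *], [X → . D *], [X → . D X], [X → . b], [X → D . *], [X → D . X] }  — shift
  I2: { [X' → X .] }  — accept
  I3: { [D → b .], [X → b .] }  — 2 reduces
  I4: { [X → D * .] }  — reduce
  I5: { [D → D X . *], [X → D X .] }  — shift, reduce
  I6: { [D → D X * .] }  — reduce

I5 contains reduce item [X → D X .] and shift item [D → D X . *] — shift-reduce conflict.

Answer: Yes — I5: [X → D X .] vs [D → D X . *]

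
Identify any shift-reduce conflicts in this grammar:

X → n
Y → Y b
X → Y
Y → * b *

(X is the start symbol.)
Yes — I3: [X → Y .] vs [Y → Y . b]

A shift-reduce conflict occurs when an LR(0) state has both:
  - a complete (reduce) item [A → α .] (dot at the end), and
  - a shift item [B → β . c γ] (dot before a terminal).

Augment with X' → X and build the canonical LR(0) collection (I0 = CLOSURE({[X' → . X]}), then GOTO on every symbol after a dot until no new states appear). It has 8 states:
  I0: { [X → . Y], [X → . n], [X' → . X], [Y → . * b *], [Y → . Y b] }  — shift
  I1: { [Y → * . b *] }  — shift
  I2: { [X' → X .] }  — accept
  I3: { [X → Y .], [Y → Y . b] }  — shift, reduce
  I4: { [X → n .] }  — reduce
  I5: { [Y → Y b .] }  — reduce
  I6: { [Y → * b . *] }  — shift
  I7: { [Y → * b * .] }  — reduce

I3 contains reduce item [X → Y .] and shift item [Y → Y . b] — shift-reduce conflict.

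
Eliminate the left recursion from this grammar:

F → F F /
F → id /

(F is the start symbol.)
F → id / F'
F' → F / F'
F' → ε

F is directly left-recursive. The standard transformation for
  A → A α₁ | ... | A α_m | β₁ | ... | β_n
is
  A  → β₁ A' | ... | β_n A'
  A' → α₁ A' | ... | α_m A' | ε

F → id / becomes F → id / F'
F → F F / becomes F' → F / F'
Add F' → ε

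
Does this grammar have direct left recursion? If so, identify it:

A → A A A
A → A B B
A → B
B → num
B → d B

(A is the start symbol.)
Yes, A is left-recursive

A → A A A: LEFT RECURSIVE (starts with A)
A → A B B: LEFT RECURSIVE (starts with A)
A → B: starts with B
B → num: starts with num
B → d B: starts with d

The grammar has direct left recursion on: A.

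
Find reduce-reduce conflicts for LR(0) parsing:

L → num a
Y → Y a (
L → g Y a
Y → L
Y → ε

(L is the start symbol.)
A reduce-reduce conflict occurs when an LR(0) state has two complete items [A → α .] and [B → β .] — both call for a reduction, and with no lookahead the parser cannot choose between them.

Augment with L' → L and build the canonical LR(0) collection (I0 = CLOSURE({[L' → . L]}), then GOTO on every symbol after a dot until no new states appear). It has 9 states:
  I0: { [L → . g Y a], [L → . num a], [L' → . L] }  — shift
  I1: { [L' → L .] }  — accept
  I2: { [L → . g Y a], [L → . num a], [L → g . Y a], [Y → . L], [Y → . Y a (], [Y → .] }  — shift, reduce
  I3: { [L → num . a] }  — shift
  I4: { [L → num a .] }  — reduce
  I5: { [Y → L .] }  — reduce
  I6: { [L → g Y . a], [Y → Y . a (] }  — shift
  I7: { [L → g Y a .], [Y → Y a . (] }  — shift, reduce
  I8: { [Y → Y a ( .] }  — reduce

No state contains more than one complete item.

Answer: No reduce-reduce conflicts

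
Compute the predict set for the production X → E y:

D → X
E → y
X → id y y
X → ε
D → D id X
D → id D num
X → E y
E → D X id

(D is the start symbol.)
PREDICT(X → E y) = (FIRST(RHS) \ {ε}) ∪ (FOLLOW(X) if ε ∈ FIRST(RHS), i.e. RHS ⇒* ε)
FIRST(E) = { 'id', 'y' }
FIRST(E y) = { 'id', 'y' }
ε ∉ FIRST(E y), so FOLLOW(X) is not added.
PREDICT(X → E y) = { 'id', 'y' }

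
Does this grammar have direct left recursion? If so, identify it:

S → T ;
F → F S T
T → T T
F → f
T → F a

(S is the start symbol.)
Direct left recursion occurs when N → N α for some non-terminal N (the right-hand side begins with the left-hand side itself).

S → T ;: starts with T
F → F S T: LEFT RECURSIVE (starts with F)
T → T T: LEFT RECURSIVE (starts with T)
F → f: starts with f
T → F a: starts with F

The grammar has direct left recursion on: F, T.

Answer: Yes, F, T are left-recursive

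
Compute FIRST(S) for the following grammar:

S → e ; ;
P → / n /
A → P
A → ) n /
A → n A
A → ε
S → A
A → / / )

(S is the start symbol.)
{ ')', '/', 'e', 'n', ε }

FIRST sets of the other non-terminals involved (by the same procedure, iterated to a fixed point):
  FIRST(A) = { ')', '/', 'n', ε }

From S → e ; ;:
  - e is a terminal: add 'e' and stop
From S → A:
  - A is a non-terminal: add FIRST(A) \ {ε} = { ')', '/', 'n' }
    A is nullable and nothing follows, so the whole right-hand side can vanish: ε ∈ FIRST(S)

Collecting: FIRST(S) = { ')', '/', 'e', 'n', ε }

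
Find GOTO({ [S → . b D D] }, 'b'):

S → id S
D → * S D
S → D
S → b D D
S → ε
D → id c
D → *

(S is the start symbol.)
GOTO(I, 'b') = CLOSURE({ [A → αX.β] : [A → α.Xβ] ∈ I, X = 'b' })

Items with dot before 'b', with the dot advanced:
  [S → . b D D] → [S → b . D D]
Closure of the advanced items:
  [S → b . D D] has the dot before D: add [D → . * S D], [D → . id c], [D → . *]

GOTO = { [D → . * S D], [D → . *], [D → . id c], [S → b . D D] }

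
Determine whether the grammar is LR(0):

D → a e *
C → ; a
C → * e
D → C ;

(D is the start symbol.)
A grammar is LR(0) if no state in the canonical LR(0) collection has:
  - both a shift item (dot before a terminal) and a complete item (shift-reduce conflict), or
  - two or more complete items (reduce-reduce conflict; the accept item [D' → D .] counts as a complete item here).

Augment with D' → D and build the canonical LR(0) collection (I0 = CLOSURE({[D' → . D]}), then GOTO on every symbol after a dot until no new states appear). It has 11 states:
  I0: { [C → . * e], [C → . ; a], [D → . C ;], [D → . a e *], [D' → . D] }  — shift
  I1: { [C → * . e] }  — shift
  I2: { [C → ; . a] }  — shift
  I3: { [D → C . ;] }  — shift
  I4: { [D' → D .] }  — accept
  I5: { [D → a . e *] }  — shift
  I6: { [D → a e . *] }  — shift
  I7: { [D → a e * .] }  — reduce
  I8: { [D → C ; .] }  — reduce
  I9: { [C → ; a .] }  — reduce
  I10: { [C → * e .] }  — reduce

Every state is either a pure shift/goto state or contains exactly one complete item and nothing to shift — no conflicts. The grammar is LR(0).

Answer: Yes, the grammar is LR(0)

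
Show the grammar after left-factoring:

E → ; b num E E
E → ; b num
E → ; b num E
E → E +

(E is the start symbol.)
E → ; b num E'
E' → E E''
E'' → E
E'' → ε
E' → ε
E → E +

Left-factoring transforms A → αβ₁ | αβ₂ into A → αA' and A' → β₁ | β₂
(α is the longest common prefix among the alternatives). Repeat until
no nonterminal has two alternatives with a common prefix.

Round 1: E has alternatives sharing prefix '; b num'. Introduce E': E → ; b num E'
  Add: E' → E E
  Add: E' → ε
  Add: E' → E

Round 2: E' has alternatives sharing prefix 'E'. Introduce E'': E' → E E''
  Add: E'' → E
  Add: E'' → ε

No remaining common prefixes — done.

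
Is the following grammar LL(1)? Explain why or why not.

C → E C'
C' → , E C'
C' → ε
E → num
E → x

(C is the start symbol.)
Yes, the grammar is LL(1).

Relevant sets:
  FOLLOW(C') = { $ }

For C':
  PREDICT(C' → ',' E C') = { ',' }
  PREDICT(C' → ε) = { $ }
For E:
  PREDICT(E → num) = { 'num' }
  PREDICT(E → x) = { 'x' }
C has a single production, so nothing to check there.

All predict sets are disjoint. The grammar IS LL(1).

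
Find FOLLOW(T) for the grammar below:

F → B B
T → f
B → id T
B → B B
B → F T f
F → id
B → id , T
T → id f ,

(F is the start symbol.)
{ $, 'f', 'id' }

To compute FOLLOW(T), find every occurrence of T on a right-hand side N → α T β: add FIRST(β) \ {ε}, and if β is empty or nullable also add FOLLOW(N). Iterate to a fixed point.

In B → id T: T is at the end, add FOLLOW(B)
In B → F T f: T is followed by f, add FIRST(f) \ {ε} = { 'f' }
In B → id , T: T is at the end, add FOLLOW(B)

The FOLLOW sets referred to above (computed the same way, to a fixed point):
  FOLLOW(B) = { $, 'f', 'id' }

Taking the union: FOLLOW(T) = { $, 'f', 'id' }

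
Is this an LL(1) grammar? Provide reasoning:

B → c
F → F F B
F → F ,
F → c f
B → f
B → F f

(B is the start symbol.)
A grammar is LL(1) if for each non-terminal N with multiple productions, the predict sets of those productions are pairwise disjoint, where PREDICT(N → α) = (FIRST(α) \ {ε}) ∪ (FOLLOW(N) if α ⇒* ε).

Relevant sets:
  FIRST(F) = { 'c' }

For B:
  PREDICT(B → c) = { 'c' }
  PREDICT(B → f) = { 'f' }
  PREDICT(B → F f) = { 'c' }
For F:
  PREDICT(F → F F B) = { 'c' }
  PREDICT(F → F ',') = { 'c' }
  PREDICT(F → c f) = { 'c' }

Conflict found: Predict set conflict for B: { 'c' }
The grammar is NOT LL(1).

Answer: No. Predict set conflict for B: { 'c' }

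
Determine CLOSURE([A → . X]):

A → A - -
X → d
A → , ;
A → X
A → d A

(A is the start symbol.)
To compute CLOSURE, for each item [A → α.Bβ] where B is a non-terminal, add [B → .γ] for all productions B → γ; repeat for the newly added items until nothing changes.

Start with: [A → . X]
  [A → . X] has the dot before X: add [X → . d]
No further items can be added.

CLOSURE = { [A → . X], [X → . d] }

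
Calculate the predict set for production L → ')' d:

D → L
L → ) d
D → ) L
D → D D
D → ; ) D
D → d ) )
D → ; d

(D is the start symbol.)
PREDICT(L → ')' d) = (FIRST(RHS) \ {ε}) ∪ (FOLLOW(L) if ε ∈ FIRST(RHS), i.e. RHS ⇒* ε)
FIRST(')' d) = { ')' }
ε ∉ FIRST(')' d), so FOLLOW(L) is not added.
PREDICT(L → ')' d) = { ')' }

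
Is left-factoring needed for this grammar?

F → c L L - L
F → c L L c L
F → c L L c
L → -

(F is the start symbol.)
Left-factoring is needed when two productions for the same non-terminal
share a common prefix on the right-hand side.

Productions for F:
  F → c L L - L
  F → c L L c L
  F → c L L c

Found common prefix 'c L L' in productions for F

Answer: Yes, F has productions with common prefix 'c L L'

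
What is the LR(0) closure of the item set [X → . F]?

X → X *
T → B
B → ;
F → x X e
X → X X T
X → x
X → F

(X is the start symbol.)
To compute CLOSURE, for each item [A → α.Bβ] where B is a non-terminal, add [B → .γ] for all productions B → γ; repeat for the newly added items until nothing changes.

Start with: [X → . F]
  [X → . F] has the dot before F: add [F → . x X e]
No further items can be added.

CLOSURE = { [F → . x X e], [X → . F] }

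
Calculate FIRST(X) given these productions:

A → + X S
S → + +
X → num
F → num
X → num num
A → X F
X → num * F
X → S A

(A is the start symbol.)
{ '+', 'num' }

FIRST sets of the other non-terminals involved (by the same procedure, iterated to a fixed point):
  FIRST(S) = { '+' }

From X → num:
  - num is a terminal: add 'num' and stop
From X → num num:
  - num is a terminal: add 'num' and stop
From X → num * F:
  - num is a terminal: add 'num' and stop
From X → S A:
  - S is a non-terminal: add FIRST(S) \ {ε} = { '+' }
    S is not nullable, so stop

Collecting: FIRST(X) = { '+', 'num' }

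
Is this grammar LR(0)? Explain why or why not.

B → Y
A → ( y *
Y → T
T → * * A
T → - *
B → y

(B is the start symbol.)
Yes, the grammar is LR(0)

A grammar is LR(0) if no state in the canonical LR(0) collection has:
  - both a shift item (dot before a terminal) and a complete item (shift-reduce conflict), or
  - two or more complete items (reduce-reduce conflict; the accept item [B' → B .] counts as a complete item here).

Augment with B' → B and build the canonical LR(0) collection (I0 = CLOSURE({[B' → . B]}), then GOTO on every symbol after a dot until no new states appear). It has 13 states:
  I0: { [B → . Y], [B → . y], [B' → . B], [T → . * * A], [T → . - *], [Y → . T] }  — shift
  I1: { [T → * . * A] }  — shift
  I2: { [T → - . *] }  — shift
  I3: { [B' → B .] }  — accept
  I4: { [Y → T .] }  — reduce
  I5: { [B → Y .] }  — reduce
  I6: { [B → y .] }  — reduce
  I7: { [T → - * .] }  — reduce
  I8: { [A → . ( y *], [T → * * . A] }  — shift
  I9: { [A → ( . y *] }  — shift
  I10: { [T → * * A .] }  — reduce
  I11: { [A → ( y . *] }  — shift
  I12: { [A → ( y * .] }  — reduce

Every state is either a pure shift/goto state or contains exactly one complete item and nothing to shift — no conflicts. The grammar is LR(0).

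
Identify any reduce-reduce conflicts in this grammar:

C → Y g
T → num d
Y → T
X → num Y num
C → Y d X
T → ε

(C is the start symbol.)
No reduce-reduce conflicts

Augment with C' → C and build the canonical LR(0) collection (I0 = CLOSURE({[C' → . C]}), then GOTO on every symbol after a dot until no new states appear). It has 12 states:
  I0: { [C → . Y d X], [C → . Y g], [C' → . C], [T → . num d], [T → .], [Y → . T] }  — shift, reduce
  I1: { [C' → C .] }  — accept
  I2: { [Y → T .] }  — reduce
  I3: { [C → Y . d X], [C → Y . g] }  — shift
  I4: { [T → num . d] }  — shift
  I5: { [T → num d .] }  — reduce
  I6: { [C → Y d . X], [X → . num Y num] }  — shift
  I7: { [C → Y g .] }  — reduce
  I8: { [C → Y d X .] }  — reduce
  I9: { [T → . num d], [T → .], [X → num . Y num], [Y → . T] }  — shift, reduce
  I10: { [X → num Y . num] }  — shift
  I11: { [X → num Y num .] }  — reduce

No state contains more than one complete item.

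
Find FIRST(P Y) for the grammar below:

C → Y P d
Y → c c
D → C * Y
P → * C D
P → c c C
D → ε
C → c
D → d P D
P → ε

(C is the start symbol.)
FIRST sets of the non-terminals involved (from the grammar, by fixed-point iteration):
  FIRST(P) = { '*', 'c', ε }
  FIRST(Y) = { 'c' }

To compute FIRST(P Y), process the symbols left to right:
Symbol P is a non-terminal. Add FIRST(P) \ {ε} = { '*', 'c' }
P is nullable (ε ∈ FIRST(P)), continue to the next symbol.
Symbol Y is a non-terminal. Add FIRST(Y) \ {ε} = { 'c' }
Y is not nullable (ε ∉ FIRST(Y)), so stop here.
FIRST(P Y) = { '*', 'c' }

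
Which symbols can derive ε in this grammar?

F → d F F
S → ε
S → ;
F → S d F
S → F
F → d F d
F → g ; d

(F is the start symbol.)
{ 'S' }

ε-productions: S → ε
So S is immediately nullable.
No further non-terminal can be added: every production for the remaining non-terminals contains a terminal or a non-nullable non-terminal.
Nullable = { 'S' }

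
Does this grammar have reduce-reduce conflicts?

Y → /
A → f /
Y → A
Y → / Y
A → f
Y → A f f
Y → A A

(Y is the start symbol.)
A reduce-reduce conflict occurs when an LR(0) state has two complete items [A → α .] and [B → β .] — both call for a reduction, and with no lookahead the parser cannot choose between them.

Augment with Y' → Y and build the canonical LR(0) collection (I0 = CLOSURE({[Y' → . Y]}), then GOTO on every symbol after a dot until no new states appear). It has 10 states:
  I0: { [A → . f /], [A → . f], [Y → . / Y], [Y → . /], [Y → . A A], [Y → . A f f], [Y → . A], [Y' → . Y] }  — shift
  I1: { [A → . f /], [A → . f], [Y → . / Y], [Y → . /], [Y → . A A], [Y → . A f f], [Y → . A], [Y → / . Y], [Y → / .] }  — shift, reduce
  I2: { [A → . f /], [A → . f], [Y → A . A], [Y → A . f f], [Y → A .] }  — shift, reduce
  I3: { [Y' → Y .] }  — accept
  I4: { [A → f . /], [A → f .] }  — shift, reduce
  I5: { [A → f / .] }  — reduce
  I6: { [Y → A A .] }  — reduce
  I7: { [A → f . /], [A → f .], [Y → A f . f] }  — shift, reduce
  I8: { [Y → A f f .] }  — reduce
  I9: { [Y → / Y .] }  — reduce

No state contains more than one complete item.

Answer: No reduce-reduce conflicts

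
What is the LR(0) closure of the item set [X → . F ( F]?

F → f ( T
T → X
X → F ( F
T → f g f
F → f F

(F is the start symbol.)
{ [F → . f ( T], [F → . f F], [X → . F ( F] }

To compute CLOSURE, for each item [A → α.Bβ] where B is a non-terminal, add [B → .γ] for all productions B → γ; repeat for the newly added items until nothing changes.

Start with: [X → . F ( F]
  [X → . F ( F] has the dot before F: add [F → . f ( T], [F → . f F]
No further items can be added.

CLOSURE = { [F → . f ( T], [F → . f F], [X → . F ( F] }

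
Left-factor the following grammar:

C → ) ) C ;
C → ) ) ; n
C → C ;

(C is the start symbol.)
C → ) ) C'
C' → C ;
C' → ; n
C → C ;

Left-factoring transforms A → αβ₁ | αβ₂ into A → αA' and A' → β₁ | β₂
(α is the longest common prefix among the alternatives). Repeat until
no nonterminal has two alternatives with a common prefix.

Round 1: C has alternatives sharing prefix ') )'. Introduce C': C → ) ) C'
  Add: C' → C ;
  Add: C' → ; n

No remaining common prefixes — done.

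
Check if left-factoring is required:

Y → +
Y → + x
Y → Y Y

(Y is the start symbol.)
Yes, Y has productions with common prefix '+'

Left-factoring is needed when two productions for the same non-terminal
share a common prefix on the right-hand side.

Productions for Y:
  Y → +
  Y → + x
  Y → Y Y

Found common prefix '+' in productions for Y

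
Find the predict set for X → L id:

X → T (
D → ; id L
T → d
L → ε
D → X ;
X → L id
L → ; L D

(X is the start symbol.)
PREDICT(X → L id) = (FIRST(RHS) \ {ε}) ∪ (FOLLOW(X) if ε ∈ FIRST(RHS), i.e. RHS ⇒* ε)
FIRST(L) = { ';', ε }
FIRST(L id) = { ';', 'id' }
ε ∉ FIRST(L id), so FOLLOW(X) is not added.
PREDICT(X → L id) = { ';', 'id' }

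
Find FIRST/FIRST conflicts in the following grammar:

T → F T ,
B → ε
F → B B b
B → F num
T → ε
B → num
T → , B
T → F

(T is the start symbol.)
A FIRST/FIRST conflict occurs when two productions N → α and N → β for the same non-terminal have FIRST(α) ∩ FIRST(β) ≠ ∅ (with ε ∈ FIRST of a nullable right-hand side, so two nullable alternatives also conflict).

FIRST sets of the non-terminals at (or reachable through a nullable prefix from) the front of some alternative:
  FIRST(F) = { 'b', 'num' }

Productions for T:
  T → F T ,: FIRST = { 'b', 'num' }
  T → ε: FIRST = { ε }
  T → , B: FIRST = { ',' }
  T → F: FIRST = { 'b', 'num' }
Productions for B:
  B → ε: FIRST = { ε }
  B → F num: FIRST = { 'b', 'num' }
  B → num: FIRST = { 'num' }
F has only one production, so no FIRST/FIRST conflict is possible there.

Conflict for T: T → F T , and T → F
  Overlap: { 'b', 'num' }
Conflict for B: B → F num and B → num
  Overlap: { 'num' }

Answer: Yes. T → F T ',' / T → F on { 'b', 'num' }; B → F num / B → num on { 'num' }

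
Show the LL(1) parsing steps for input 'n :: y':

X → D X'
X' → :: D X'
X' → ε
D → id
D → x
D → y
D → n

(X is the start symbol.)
Stack is shown with the top on the left.

Stack      Input     Action
---------------------------
X $        n :: y $  output X → D X'
D X' $     n :: y $  output D → n
n X' $     n :: y $  match 'n'
X' $       :: y $    output X' → :: D X'
:: D X' $  :: y $    match '::'
D X' $     y $       output D → y
y X' $     y $       match 'y'
X' $       $         output X' → ε
$          $         accept

The string is accepted.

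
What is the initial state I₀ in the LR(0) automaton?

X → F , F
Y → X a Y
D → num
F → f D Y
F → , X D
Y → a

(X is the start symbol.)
{ [F → . , X D], [F → . f D Y], [X → . F , F], [X' → . X] }

First, augment the grammar with X' → X
I₀ = CLOSURE({ [X' → . X] }):
  [X' → . X] has the dot before X: add [X → . F , F]
  [X → . F , F] has the dot before F: add [F → . f D Y], [F → . , X D]
No further items can be added.

I₀ = { [F → . , X D], [F → . f D Y], [X → . F , F], [X' → . X] }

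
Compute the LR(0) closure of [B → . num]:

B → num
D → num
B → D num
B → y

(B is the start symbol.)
To compute CLOSURE, for each item [A → α.Bβ] where B is a non-terminal, add [B → .γ] for all productions B → γ; repeat for the newly added items until nothing changes.

Start with: [B → . num]
The dot precedes the terminal num, so nothing is added.

CLOSURE = { [B → . num] }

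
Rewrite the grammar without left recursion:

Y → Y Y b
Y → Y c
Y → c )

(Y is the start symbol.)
Y is directly left-recursive. The standard transformation for
  A → A α₁ | ... | A α_m | β₁ | ... | β_n
is
  A  → β₁ A' | ... | β_n A'
  A' → α₁ A' | ... | α_m A' | ε

Y → c ) becomes Y → c ) Y'
Y → Y Y b becomes Y' → Y b Y'
Y → Y c becomes Y' → c Y'
Add Y' → ε

Resulting grammar:
Y → c ) Y'
Y' → Y b Y'
Y' → c Y'
Y' → ε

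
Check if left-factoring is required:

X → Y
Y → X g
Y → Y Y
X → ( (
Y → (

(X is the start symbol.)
No, left-factoring is not needed

Left-factoring is needed when two productions for the same non-terminal
share a common prefix on the right-hand side.

Productions for X:
  X → Y
  X → ( (
Productions for Y:
  Y → X g
  Y → Y Y
  Y → (

No common prefixes found.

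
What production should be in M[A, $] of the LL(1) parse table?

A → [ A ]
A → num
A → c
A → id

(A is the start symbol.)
Empty (error entry)

To find M[A, $], we find productions for A where $ is in the predict set (PREDICT(N → α) = (FIRST(α) \ {ε}) ∪ (FOLLOW(N) if α ⇒* ε)).

A → [ A ]: PREDICT = { '[' }
A → num: PREDICT = { 'num' }
A → c: PREDICT = { 'c' }
A → id: PREDICT = { 'id' }

M[A, $] is empty (no production applies)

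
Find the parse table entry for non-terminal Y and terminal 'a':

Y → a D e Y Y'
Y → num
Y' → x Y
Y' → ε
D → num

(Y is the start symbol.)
Y → a D e Y Y'

To find M[Y, 'a'], we find productions for Y where 'a' is in the predict set (PREDICT(N → α) = (FIRST(α) \ {ε}) ∪ (FOLLOW(N) if α ⇒* ε)).

Y → a D e Y Y': PREDICT = { 'a' }
  'a' is in predict set, so this production goes in M[Y, 'a']
Y → num: PREDICT = { 'num' }

M[Y, 'a'] = Y → a D e Y Y'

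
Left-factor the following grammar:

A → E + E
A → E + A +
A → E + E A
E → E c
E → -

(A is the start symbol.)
A → E + A'
A' → E A''
A'' → ε
A'' → A
A' → A +
E → E c
E → -

Left-factoring transforms A → αβ₁ | αβ₂ into A → αA' and A' → β₁ | β₂
(α is the longest common prefix among the alternatives). Repeat until
no nonterminal has two alternatives with a common prefix.

Round 1: A has alternatives sharing prefix 'E +'. Introduce A': A → E + A'
  Add: A' → E
  Add: A' → A +
  Add: A' → E A

Round 2: A' has alternatives sharing prefix 'E'. Introduce A'': A' → E A''
  Add: A'' → ε
  Add: A'' → A

No remaining common prefixes — done.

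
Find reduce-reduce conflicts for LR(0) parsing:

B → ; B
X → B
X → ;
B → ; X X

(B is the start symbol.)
A reduce-reduce conflict occurs when an LR(0) state has two complete items [A → α .] and [B → β .] — both call for a reduction, and with no lookahead the parser cannot choose between them.

Augment with B' → B and build the canonical LR(0) collection (I0 = CLOSURE({[B' → . B]}), then GOTO on every symbol after a dot until no new states appear). It has 8 states:
  I0: { [B → . ; B], [B → . ; X X], [B' → . B] }  — shift
  I1: { [B → . ; B], [B → . ; X X], [B → ; . B], [B → ; . X X], [X → . ;], [X → . B] }  — shift
  I2: { [B' → B .] }  — accept
  I3: { [B → . ; B], [B → . ; X X], [B → ; . B], [B → ; . X X], [X → . ;], [X → . B], [X → ; .] }  — shift, reduce
  I4: { [B → ; B .], [X → B .] }  — 2 reduces
  I5: { [B → . ; B], [B → . ; X X], [B → ; X . X], [X → . ;], [X → . B] }  — shift
  I6: { [X → B .] }  — reduce
  I7: { [B → ; X X .] }  — reduce

I4 contains complete items [B → ; B .], [X → B .] — reduce-reduce conflict.

Answer: Yes — I4: [B → ; B .] vs [X → B .]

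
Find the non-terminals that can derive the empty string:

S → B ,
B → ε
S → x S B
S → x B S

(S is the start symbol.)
ε-productions: B → ε
So B is immediately nullable.
No further non-terminal can be added: every production for the remaining non-terminals contains a terminal or a non-nullable non-terminal.
Nullable = { 'B' }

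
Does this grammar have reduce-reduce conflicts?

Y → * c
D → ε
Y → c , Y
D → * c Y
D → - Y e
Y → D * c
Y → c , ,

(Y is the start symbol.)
Yes — I13: [D → .] vs [Y → * c .]

A reduce-reduce conflict occurs when an LR(0) state has two complete items [A → α .] and [B → β .] — both call for a reduction, and with no lookahead the parser cannot choose between them.

Augment with Y' → Y and build the canonical LR(0) collection (I0 = CLOSURE({[Y' → . Y]}), then GOTO on every symbol after a dot until no new states appear). It has 15 states:
  I0: { [D → . * c Y], [D → . - Y e], [D → .], [Y → . * c], [Y → . D * c], [Y → . c , ,], [Y → . c , Y], [Y' → . Y] }  — shift, reduce
  I1: { [D → * . c Y], [Y → * . c] }  — shift
  I2: { [D → - . Y e], [D → . * c Y], [D → . - Y e], [D → .], [Y → . * c], [Y → . D * c], [Y → . c , ,], [Y → . c , Y] }  — shift, reduce
  I3: { [Y → D . * c] }  — shift
  I4: { [Y' → Y .] }  — accept
  I5: { [Y → c . , ,], [Y → c . , Y] }  — shift
  I6: { [D → . * c Y], [D → . - Y e], [D → .], [Y → . * c], [Y → . D * c], [Y → . c , ,], [Y → . c , Y], [Y → c , . ,], [Y → c , . Y] }  — shift, reduce
  I7: { [Y → c , , .] }  — reduce
  I8: { [Y → c , Y .] }  — reduce
  I9: { [Y → D * . c] }  — shift
  I10: { [Y → D * c .] }  — reduce
  I11: { [D → - Y . e] }  — shift
  I12: { [D → - Y e .] }  — reduce
  I13: { [D → * c . Y], [D → . * c Y], [D → . - Y e], [D → .], [Y → * c .], [Y → . * c], [Y → . D * c], [Y → . c , ,], [Y → . c , Y] }  — shift, 2 reduces
  I14: { [D → * c Y .] }  — reduce

I13 contains complete items [D → .], [Y → * c .] — reduce-reduce conflict.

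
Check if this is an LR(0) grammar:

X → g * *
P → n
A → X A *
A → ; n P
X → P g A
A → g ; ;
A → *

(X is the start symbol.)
A grammar is LR(0) if no state in the canonical LR(0) collection has:
  - both a shift item (dot before a terminal) and a complete item (shift-reduce conflict), or
  - two or more complete items (reduce-reduce conflict; the accept item [X' → X .] counts as a complete item here).

Augment with X' → X and build the canonical LR(0) collection (I0 = CLOSURE({[X' → . X]}), then GOTO on every symbol after a dot until no new states appear). It has 19 states:
  I0: { [P → . n], [X → . P g A], [X → . g * *], [X' → . X] }  — shift
  I1: { [X → P . g A] }  — shift
  I2: { [X' → X .] }  — accept
  I3: { [X → g . * *] }  — shift
  I4: { [P → n .] }  — reduce
  I5: { [X → g * . *] }  — shift
  I6: { [X → g * * .] }  — reduce
  I7: { [A → . *], [A → . ; n P], [A → . X A *], [A → . g ; ;], [P → . n], [X → . P g A], [X → . g * *], [X → P g . A] }  — shift
  I8: { [A → * .] }  — reduce
  I9: { [A → ; . n P] }  — shift
  I10: { [X → P g A .] }  — reduce
  I11: { [A → . *], [A → . ; n P], [A → . X A *], [A → . g ; ;], [A → X . A *], [P → . n], [X → . P g A], [X → . g * *] }  — shift
  I12: { [A → g . ; ;], [X → g . * *] }  — shift
  I13: { [A → g ; . ;] }  — shift
  I14: { [A → g ; ; .] }  — reduce
  I15: { [A → X A . *] }  — shift
  I16: { [A → X A * .] }  — reduce
  I17: { [A → ; n . P], [P → . n] }  — shift
  I18: { [A → ; n P .] }  — reduce

Every state is either a pure shift/goto state or contains exactly one complete item and nothing to shift — no conflicts. The grammar is LR(0).

Answer: Yes, the grammar is LR(0)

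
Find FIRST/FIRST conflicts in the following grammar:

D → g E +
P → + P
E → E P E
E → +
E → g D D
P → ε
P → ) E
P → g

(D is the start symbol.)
Yes. E → E P E / E → '+' on { '+' }; E → E P E / E → g D D on { 'g' }

FIRST sets of the non-terminals at (or reachable through a nullable prefix from) the front of some alternative:
  FIRST(E) = { '+', 'g' }

Productions for P:
  P → + P: FIRST = { '+' }
  P → ε: FIRST = { ε }
  P → ) E: FIRST = { ')' }
  P → g: FIRST = { 'g' }
Productions for E:
  E → E P E: FIRST = { '+', 'g' }
  E → +: FIRST = { '+' }
  E → g D D: FIRST = { 'g' }
D has only one production, so no FIRST/FIRST conflict is possible there.

Conflict for E: E → E P E and E → +
  Overlap: { '+' }
Conflict for E: E → E P E and E → g D D
  Overlap: { 'g' }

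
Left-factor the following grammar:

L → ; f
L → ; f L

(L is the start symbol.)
L → ; f L'
L' → ε
L' → L

Left-factoring transforms A → αβ₁ | αβ₂ into A → αA' and A' → β₁ | β₂
(α is the longest common prefix among the alternatives). Repeat until
no nonterminal has two alternatives with a common prefix.

Round 1: L has alternatives sharing prefix '; f'. Introduce L': L → ; f L'
  Add: L' → ε
  Add: L' → L

No remaining common prefixes — done.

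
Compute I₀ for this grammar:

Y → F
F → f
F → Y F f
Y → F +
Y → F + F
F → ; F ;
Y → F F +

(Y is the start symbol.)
First, augment the grammar with Y' → Y
I₀ = CLOSURE({ [Y' → . Y] }):
  [Y' → . Y] has the dot before Y: add [Y → . F], [Y → . F +], [Y → . F + F], [Y → . F F +]
  [Y → . F] has the dot before F: add [F → . f], [F → . Y F f], [F → . ; F ;]
No further items can be added.

I₀ = { [F → . ; F ;], [F → . Y F f], [F → . f], [Y → . F + F], [Y → . F +], [Y → . F F +], [Y → . F], [Y' → . Y] }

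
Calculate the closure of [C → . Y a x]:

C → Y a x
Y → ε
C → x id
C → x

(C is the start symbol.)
Start with: [C → . Y a x]
  [C → . Y a x] has the dot before Y: add [Y → .]
No further items can be added.

CLOSURE = { [C → . Y a x], [Y → .] }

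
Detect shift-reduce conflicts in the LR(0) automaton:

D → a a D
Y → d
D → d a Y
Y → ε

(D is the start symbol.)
Yes — I4: [Y → .] vs [Y → . d]

A shift-reduce conflict occurs when an LR(0) state has both:
  - a complete (reduce) item [A → α .] (dot at the end), and
  - a shift item [B → β . c γ] (dot before a terminal).

Augment with D' → D and build the canonical LR(0) collection (I0 = CLOSURE({[D' → . D]}), then GOTO on every symbol after a dot until no new states appear). It has 9 states:
  I0: { [D → . a a D], [D → . d a Y], [D' → . D] }  — shift
  I1: { [D' → D .] }  — accept
  I2: { [D → a . a D] }  — shift
  I3: { [D → d . a Y] }  — shift
  I4: { [D → d a . Y], [Y → . d], [Y → .] }  — shift, reduce
  I5: { [D → d a Y .] }  — reduce
  I6: { [Y → d .] }  — reduce
  I7: { [D → . a a D], [D → . d a Y], [D → a a . D] }  — shift
  I8: { [D → a a D .] }  — reduce

I4 contains reduce item [Y → .] and shift item [Y → . d] — shift-reduce conflict.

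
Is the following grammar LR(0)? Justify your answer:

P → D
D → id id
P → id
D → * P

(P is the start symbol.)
A grammar is LR(0) if no state in the canonical LR(0) collection has:
  - both a shift item (dot before a terminal) and a complete item (shift-reduce conflict), or
  - two or more complete items (reduce-reduce conflict; the accept item [P' → P .] counts as a complete item here).

Augment with P' → P and build the canonical LR(0) collection (I0 = CLOSURE({[P' → . P]}), then GOTO on every symbol after a dot until no new states appear). It has 7 states:
  I0: { [D → . * P], [D → . id id], [P → . D], [P → . id], [P' → . P] }  — shift
  I1: { [D → * . P], [D → . * P], [D → . id id], [P → . D], [P → . id] }  — shift
  I2: { [P → D .] }  — reduce
  I3: { [P' → P .] }  — accept
  I4: { [D → id . id], [P → id .] }  — shift, reduce
  I5: { [D → id id .] }  — reduce
  I6: { [D → * P .] }  — reduce

Conflict in state I4:
  Shift-reduce conflict between [P → id .] and [D → id . id]
So the grammar is NOT LR(0).

Answer: No. Shift-reduce conflict between [P → id .] and [D → id . id]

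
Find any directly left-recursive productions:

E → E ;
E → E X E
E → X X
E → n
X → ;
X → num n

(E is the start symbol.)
Direct left recursion occurs when N → N α for some non-terminal N (the right-hand side begins with the left-hand side itself).

E → E ;: LEFT RECURSIVE (starts with E)
E → E X E: LEFT RECURSIVE (starts with E)
E → X X: starts with X
E → n: starts with n
X → ;: starts with ';'
X → num n: starts with num

The grammar has direct left recursion on: E.

Answer: Yes, E is left-recursive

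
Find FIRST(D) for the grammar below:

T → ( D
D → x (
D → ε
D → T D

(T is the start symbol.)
{ '(', 'x', ε }

FIRST sets of the other non-terminals involved (by the same procedure, iterated to a fixed point):
  FIRST(T) = { '(' }

From D → x (:
  - x is a terminal: add 'x' and stop
From D → ε:
  - ε-production, so ε ∈ FIRST(D)
From D → T D:
  - T is a non-terminal: add FIRST(T) \ {ε} = { '(' }
    T is not nullable, so stop

Collecting: FIRST(D) = { '(', 'x', ε }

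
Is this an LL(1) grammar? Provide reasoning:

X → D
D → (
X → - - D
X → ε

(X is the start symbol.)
Yes, the grammar is LL(1).

A grammar is LL(1) if for each non-terminal N with multiple productions, the predict sets of those productions are pairwise disjoint, where PREDICT(N → α) = (FIRST(α) \ {ε}) ∪ (FOLLOW(N) if α ⇒* ε).

Relevant sets:
  FIRST(D) = { '(' }
  FOLLOW(X) = { $ }

For X:
  PREDICT(X → D) = { '(' }
  PREDICT(X → '-' '-' D) = { '-' }
  PREDICT(X → ε) = { $ }
D has a single production, so nothing to check there.

All predict sets are disjoint. The grammar IS LL(1).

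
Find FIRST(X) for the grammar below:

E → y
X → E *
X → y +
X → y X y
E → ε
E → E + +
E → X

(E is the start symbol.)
{ '*', '+', 'y' }

To compute FIRST(X), examine every production with X on the left-hand side, reading each right-hand side left to right until a non-nullable symbol is reached.

FIRST sets of the other non-terminals involved (by the same procedure, iterated to a fixed point):
  FIRST(E) = { '*', '+', 'y', ε }

From X → E *:
  - E is a non-terminal: add FIRST(E) \ {ε} = { '*', '+', 'y' }
    E is nullable, so continue to the next symbol
  - '*' is a terminal: add '*' and stop
From X → y +:
  - y is a terminal: add 'y' and stop
From X → y X y:
  - y is a terminal: add 'y' and stop

Collecting: FIRST(X) = { '*', '+', 'y' }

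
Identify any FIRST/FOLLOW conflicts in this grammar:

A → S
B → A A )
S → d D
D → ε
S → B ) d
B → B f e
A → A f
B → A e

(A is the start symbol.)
No FIRST/FOLLOW conflicts.

A FIRST/FOLLOW conflict occurs when a non-terminal N has a nullable alternative N → β (β ⇒* ε) and another alternative N → α with FIRST(α) ∩ FOLLOW(N) ≠ ∅: on such a lookahead the parser cannot decide between expanding α and letting N vanish via β.

Nullable non-terminals: D.
D has a nullable alternative but only one production, so nothing to check.

A, B, S have no nullable alternative, so no FIRST/FOLLOW check is needed there.

No FIRST/FOLLOW conflicts found.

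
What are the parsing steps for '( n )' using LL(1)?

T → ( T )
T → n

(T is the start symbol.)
Stack is shown with the top on the left.

Stack    Input    Action
------------------------
T $      ( n ) $  output T → ( T )
( T ) $  ( n ) $  match '('
T ) $    n ) $    output T → n
n ) $    n ) $    match 'n'
) $      ) $      match ')'
$        $        accept

The string is accepted.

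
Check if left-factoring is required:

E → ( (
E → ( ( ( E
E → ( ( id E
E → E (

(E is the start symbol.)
Yes, E has productions with common prefix '( ('

Left-factoring is needed when two productions for the same non-terminal
share a common prefix on the right-hand side.

Productions for E:
  E → ( (
  E → ( ( ( E
  E → ( ( id E
  E → E (

Found common prefix '( (' in productions for E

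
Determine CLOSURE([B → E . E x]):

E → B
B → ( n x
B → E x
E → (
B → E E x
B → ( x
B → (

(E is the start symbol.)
{ [B → . ( n x], [B → . ( x], [B → . (], [B → . E E x], [B → . E x], [B → E . E x], [E → . (], [E → . B] }

To compute CLOSURE, for each item [A → α.Bβ] where B is a non-terminal, add [B → .γ] for all productions B → γ; repeat for the newly added items until nothing changes.

Start with: [B → E . E x]
  [B → E . E x] has the dot before E: add [E → . B], [E → . (]
  [E → . B] has the dot before B: add [B → . ( n x], [B → . E x], [B → . E E x], [B → . ( x], [B → . (]
No further items can be added.

CLOSURE = { [B → . ( n x], [B → . ( x], [B → . (], [B → . E E x], [B → . E x], [B → E . E x], [E → . (], [E → . B] }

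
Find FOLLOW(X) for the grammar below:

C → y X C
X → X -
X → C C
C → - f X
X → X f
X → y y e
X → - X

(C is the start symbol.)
To compute FOLLOW(X), find every occurrence of X on a right-hand side N → α X β: add FIRST(β) \ {ε}, and if β is empty or nullable also add FOLLOW(N). Iterate to a fixed point.

In C → y X C: X is followed by C, add FIRST(C) \ {ε} = { '-', 'y' }
In X → X -: X is followed by '-', add FIRST('-') \ {ε} = { '-' }
In C → - f X: X is at the end, add FOLLOW(C)
In X → X f: X is followed by f, add FIRST(f) \ {ε} = { 'f' }
In X → - X: X is at the end; this adds FOLLOW(X) to itself — nothing new

The FOLLOW sets referred to above (computed the same way, to a fixed point):
  FOLLOW(C) = { $, '-', 'f', 'y' }

Taking the union: FOLLOW(X) = { $, '-', 'f', 'y' }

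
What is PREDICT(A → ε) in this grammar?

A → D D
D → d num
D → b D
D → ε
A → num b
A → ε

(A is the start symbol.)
PREDICT(A → ε) = (FIRST(RHS) \ {ε}) ∪ (FOLLOW(A) if ε ∈ FIRST(RHS), i.e. RHS ⇒* ε)
The right-hand side is ε (FIRST(ε) = { ε }), so the predict set is FOLLOW(A) = { $ }
PREDICT(A → ε) = { $ }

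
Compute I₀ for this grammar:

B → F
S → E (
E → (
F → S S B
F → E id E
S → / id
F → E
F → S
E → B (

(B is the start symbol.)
{ [B → . F], [B' → . B], [E → . (], [E → . B (], [F → . E id E], [F → . E], [F → . S S B], [F → . S], [S → . / id], [S → . E (] }

First, augment the grammar with B' → B
I₀ = CLOSURE({ [B' → . B] }):
  [B' → . B] has the dot before B: add [B → . F]
  [B → . F] has the dot before F: add [F → . S S B], [F → . E id E], [F → . E], [F → . S]
  [F → . S S B] has the dot before S: add [S → . E (], [S → . / id]
  [F → . E id E] has the dot before E: add [E → . (], [E → . B (]
No further items can be added.

I₀ = { [B → . F], [B' → . B], [E → . (], [E → . B (], [F → . E id E], [F → . E], [F → . S S B], [F → . S], [S → . / id], [S → . E (] }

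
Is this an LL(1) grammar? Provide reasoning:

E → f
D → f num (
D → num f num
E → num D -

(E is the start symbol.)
A grammar is LL(1) if for each non-terminal N with multiple productions, the predict sets of those productions are pairwise disjoint, where PREDICT(N → α) = (FIRST(α) \ {ε}) ∪ (FOLLOW(N) if α ⇒* ε).

For E:
  PREDICT(E → f) = { 'f' }
  PREDICT(E → num D '-') = { 'num' }
For D:
  PREDICT(D → f num '(') = { 'f' }
  PREDICT(D → num f num) = { 'num' }

All predict sets are disjoint. The grammar IS LL(1).

Answer: Yes, the grammar is LL(1).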